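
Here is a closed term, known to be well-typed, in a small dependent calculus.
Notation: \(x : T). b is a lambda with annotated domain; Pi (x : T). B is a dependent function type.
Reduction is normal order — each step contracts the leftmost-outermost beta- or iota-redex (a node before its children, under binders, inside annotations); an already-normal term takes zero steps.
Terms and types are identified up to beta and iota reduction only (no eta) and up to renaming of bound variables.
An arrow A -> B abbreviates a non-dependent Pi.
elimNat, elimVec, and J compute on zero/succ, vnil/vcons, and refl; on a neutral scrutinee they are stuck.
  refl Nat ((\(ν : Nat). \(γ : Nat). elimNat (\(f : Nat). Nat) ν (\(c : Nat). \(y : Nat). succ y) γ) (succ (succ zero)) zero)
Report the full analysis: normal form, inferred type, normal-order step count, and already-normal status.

normal form:
  refl Nat (succ (succ zero))
type:
  Eq Nat (succ (succ zero)) (succ (succ zero))
normal-order step count: 3
started in normal form: no
first redex: a beta-redex


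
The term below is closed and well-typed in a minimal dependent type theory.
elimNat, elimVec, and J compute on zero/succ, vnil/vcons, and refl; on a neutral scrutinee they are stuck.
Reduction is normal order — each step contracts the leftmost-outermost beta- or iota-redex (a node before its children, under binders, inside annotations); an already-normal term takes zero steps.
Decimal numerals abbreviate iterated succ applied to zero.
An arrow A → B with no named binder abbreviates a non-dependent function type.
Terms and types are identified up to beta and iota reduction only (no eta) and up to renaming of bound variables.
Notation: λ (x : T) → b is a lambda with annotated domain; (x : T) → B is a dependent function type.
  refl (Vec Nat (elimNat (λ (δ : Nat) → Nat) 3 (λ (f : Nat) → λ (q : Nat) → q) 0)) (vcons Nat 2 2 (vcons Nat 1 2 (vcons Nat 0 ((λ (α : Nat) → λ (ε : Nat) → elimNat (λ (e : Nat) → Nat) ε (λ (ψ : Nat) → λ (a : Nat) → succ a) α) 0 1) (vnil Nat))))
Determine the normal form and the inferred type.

normal form:
  refl (Vec Nat 3) (vcons Nat 2 2 (vcons Nat 1 2 (vcons Nat 0 1 (vnil Nat))))
type:
  Eq (Vec Nat 3) (vcons Nat 2 2 (vcons Nat 1 2 (vcons Nat 0 1 (vnil Nat)))) (vcons Nat 2 2 (vcons Nat 1 2 (vcons Nat 0 1 (vnil Nat))))


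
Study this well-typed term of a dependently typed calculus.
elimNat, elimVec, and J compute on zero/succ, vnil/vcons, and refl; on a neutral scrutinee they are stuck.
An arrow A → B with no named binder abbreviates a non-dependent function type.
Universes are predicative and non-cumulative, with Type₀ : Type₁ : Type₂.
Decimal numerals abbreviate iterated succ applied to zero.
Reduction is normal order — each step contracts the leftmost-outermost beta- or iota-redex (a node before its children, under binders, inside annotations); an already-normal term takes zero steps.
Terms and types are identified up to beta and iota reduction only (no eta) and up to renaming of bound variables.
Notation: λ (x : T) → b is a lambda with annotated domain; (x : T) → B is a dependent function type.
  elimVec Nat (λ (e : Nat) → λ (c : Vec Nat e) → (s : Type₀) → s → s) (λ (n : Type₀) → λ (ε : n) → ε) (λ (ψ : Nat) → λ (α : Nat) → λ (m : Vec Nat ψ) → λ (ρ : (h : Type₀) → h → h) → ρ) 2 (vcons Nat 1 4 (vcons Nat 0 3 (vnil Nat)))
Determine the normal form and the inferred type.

normal form:
  λ (e : Type₀) → λ (c : e) → c
type:
  (e : Type₀) → e → e
observation: normalization takes exactly 11 steps under the normal-order strategy.


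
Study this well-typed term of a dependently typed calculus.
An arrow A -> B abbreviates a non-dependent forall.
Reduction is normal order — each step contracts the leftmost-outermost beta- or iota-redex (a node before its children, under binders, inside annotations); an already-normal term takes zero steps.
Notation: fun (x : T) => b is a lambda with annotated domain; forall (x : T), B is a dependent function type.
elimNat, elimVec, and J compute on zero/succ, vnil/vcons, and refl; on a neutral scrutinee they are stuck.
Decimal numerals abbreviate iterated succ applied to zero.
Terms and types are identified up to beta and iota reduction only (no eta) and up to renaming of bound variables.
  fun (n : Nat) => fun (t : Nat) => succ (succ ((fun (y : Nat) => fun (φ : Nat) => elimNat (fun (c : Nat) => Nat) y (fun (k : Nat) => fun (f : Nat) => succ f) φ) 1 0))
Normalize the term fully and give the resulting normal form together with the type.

resulting normal form:
  fun (n : Nat) => fun (t : Nat) => 3
type:
  Nat -> Nat -> Nat


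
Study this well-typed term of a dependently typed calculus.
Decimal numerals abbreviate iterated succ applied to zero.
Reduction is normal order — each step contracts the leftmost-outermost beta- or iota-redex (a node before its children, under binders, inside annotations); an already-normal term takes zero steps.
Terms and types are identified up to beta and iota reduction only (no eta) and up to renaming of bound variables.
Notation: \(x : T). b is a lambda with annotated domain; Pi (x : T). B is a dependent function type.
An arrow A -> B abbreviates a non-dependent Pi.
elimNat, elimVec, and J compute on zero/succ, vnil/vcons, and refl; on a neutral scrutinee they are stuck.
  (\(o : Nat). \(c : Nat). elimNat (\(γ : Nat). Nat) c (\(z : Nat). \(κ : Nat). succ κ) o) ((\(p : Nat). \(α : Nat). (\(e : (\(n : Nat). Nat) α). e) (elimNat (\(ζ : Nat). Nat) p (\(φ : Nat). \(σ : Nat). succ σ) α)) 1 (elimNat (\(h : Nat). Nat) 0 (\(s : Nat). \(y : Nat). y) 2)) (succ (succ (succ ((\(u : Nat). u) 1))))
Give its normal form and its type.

normal form:
  5
type:
  Nat
observation: the term reaches its normal form after 18 normal-order steps.


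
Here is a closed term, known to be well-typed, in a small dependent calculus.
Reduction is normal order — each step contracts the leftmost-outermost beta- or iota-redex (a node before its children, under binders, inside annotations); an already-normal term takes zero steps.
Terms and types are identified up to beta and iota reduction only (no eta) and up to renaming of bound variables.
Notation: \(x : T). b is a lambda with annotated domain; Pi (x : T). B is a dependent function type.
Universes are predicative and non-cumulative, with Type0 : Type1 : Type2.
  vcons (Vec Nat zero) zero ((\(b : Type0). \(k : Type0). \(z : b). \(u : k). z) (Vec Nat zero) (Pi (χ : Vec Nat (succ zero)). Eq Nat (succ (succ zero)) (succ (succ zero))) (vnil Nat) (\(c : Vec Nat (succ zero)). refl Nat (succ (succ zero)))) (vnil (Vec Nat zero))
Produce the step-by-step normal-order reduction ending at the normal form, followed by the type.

normal-order reduction sequence:
  vcons (Vec Nat zero) zero ((\(b : Type0). \(k : Type0). \(z : b). \(u : k). z) (Vec Nat zero) (Pi (χ : Vec Nat (succ zero)). Eq Nat (succ (succ zero)) (succ (succ zero))) (vnil Nat) (\(c : Vec Nat (succ zero)). refl Nat (succ (succ zero)))) (vnil (Vec Nat zero))
  ~> vcons (Vec Nat zero) zero ((\(b : Type0). \(k : Vec Nat zero). \(z : b). k) (Pi (u : Vec Nat (succ zero)). Eq Nat (succ (succ zero)) (succ (succ zero))) (vnil Nat) (\(χ : Vec Nat (succ zero)). refl Nat (succ (succ zero)))) (vnil (Vec Nat zero))
  ~> vcons (Vec Nat zero) zero ((\(b : Vec Nat zero). \(k : Pi (z : Vec Nat (succ zero)). Eq Nat (succ (succ zero)) (succ (succ zero))). b) (vnil Nat) (\(u : Vec Nat (succ zero)). refl Nat (succ (succ zero)))) (vnil (Vec Nat zero))
  ~> vcons (Vec Nat zero) zero ((\(b : Pi (k : Vec Nat (succ zero)). Eq Nat (succ (succ zero)) (succ (succ zero))). vnil Nat) (\(z : Vec Nat (succ zero)). refl Nat (succ (succ zero)))) (vnil (Vec Nat zero))
  ~> vcons (Vec Nat zero) zero (vnil Nat) (vnil (Vec Nat zero))
type:
  Vec (Vec Nat zero) (succ zero)


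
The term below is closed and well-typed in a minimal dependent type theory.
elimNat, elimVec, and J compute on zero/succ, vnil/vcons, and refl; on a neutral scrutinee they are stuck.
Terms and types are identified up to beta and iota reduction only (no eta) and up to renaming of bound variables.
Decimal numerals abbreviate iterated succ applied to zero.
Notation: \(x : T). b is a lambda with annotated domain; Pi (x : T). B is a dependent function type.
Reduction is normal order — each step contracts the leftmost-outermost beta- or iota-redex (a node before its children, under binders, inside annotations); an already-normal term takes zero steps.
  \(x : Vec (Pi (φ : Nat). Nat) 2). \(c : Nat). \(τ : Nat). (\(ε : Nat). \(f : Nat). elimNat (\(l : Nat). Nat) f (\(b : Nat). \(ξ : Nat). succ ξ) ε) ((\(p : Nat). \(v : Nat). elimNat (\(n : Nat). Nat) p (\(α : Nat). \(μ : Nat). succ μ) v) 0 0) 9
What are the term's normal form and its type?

reduced normal form:
  \(x : Vec (Pi (φ : Nat). Nat) 2). \(c : Nat). \(τ : Nat). 9
type:
  Pi (x : Vec (Pi (φ : Nat). Nat) 2). Pi (c : Nat). Pi (τ : Nat). Nat
observation: the term reaches its normal form after 6 normal-order steps.


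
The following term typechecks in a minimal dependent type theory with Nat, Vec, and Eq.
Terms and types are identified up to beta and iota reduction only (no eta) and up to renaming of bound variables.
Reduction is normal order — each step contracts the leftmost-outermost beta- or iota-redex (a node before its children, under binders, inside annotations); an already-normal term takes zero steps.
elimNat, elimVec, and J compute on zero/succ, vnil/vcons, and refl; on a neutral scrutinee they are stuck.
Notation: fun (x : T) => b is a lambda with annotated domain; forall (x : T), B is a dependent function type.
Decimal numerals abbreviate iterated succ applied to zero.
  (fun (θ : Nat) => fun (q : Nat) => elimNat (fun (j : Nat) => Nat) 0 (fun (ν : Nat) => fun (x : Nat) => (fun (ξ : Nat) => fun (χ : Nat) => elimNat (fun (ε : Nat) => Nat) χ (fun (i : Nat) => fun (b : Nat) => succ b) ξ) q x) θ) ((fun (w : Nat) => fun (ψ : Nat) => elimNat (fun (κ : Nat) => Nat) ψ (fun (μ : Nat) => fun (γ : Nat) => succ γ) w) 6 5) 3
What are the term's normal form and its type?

reduced normal form:
  33
the term's type:
  Nat
observation: normalization takes exactly 69 steps under the normal-order strategy.


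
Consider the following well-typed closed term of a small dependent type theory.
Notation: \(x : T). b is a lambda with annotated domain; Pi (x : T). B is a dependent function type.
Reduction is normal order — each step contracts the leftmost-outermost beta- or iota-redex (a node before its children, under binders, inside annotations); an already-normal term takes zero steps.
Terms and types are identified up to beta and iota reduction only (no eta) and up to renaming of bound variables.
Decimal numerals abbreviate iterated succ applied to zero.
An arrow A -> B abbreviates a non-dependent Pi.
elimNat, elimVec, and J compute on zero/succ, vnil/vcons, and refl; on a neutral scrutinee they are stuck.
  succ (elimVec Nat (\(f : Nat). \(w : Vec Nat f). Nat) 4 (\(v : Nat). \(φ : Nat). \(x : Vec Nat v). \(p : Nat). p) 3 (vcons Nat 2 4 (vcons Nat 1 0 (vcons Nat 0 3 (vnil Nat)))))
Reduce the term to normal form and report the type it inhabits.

reduced normal form:
  5
the term's type:
  Nat


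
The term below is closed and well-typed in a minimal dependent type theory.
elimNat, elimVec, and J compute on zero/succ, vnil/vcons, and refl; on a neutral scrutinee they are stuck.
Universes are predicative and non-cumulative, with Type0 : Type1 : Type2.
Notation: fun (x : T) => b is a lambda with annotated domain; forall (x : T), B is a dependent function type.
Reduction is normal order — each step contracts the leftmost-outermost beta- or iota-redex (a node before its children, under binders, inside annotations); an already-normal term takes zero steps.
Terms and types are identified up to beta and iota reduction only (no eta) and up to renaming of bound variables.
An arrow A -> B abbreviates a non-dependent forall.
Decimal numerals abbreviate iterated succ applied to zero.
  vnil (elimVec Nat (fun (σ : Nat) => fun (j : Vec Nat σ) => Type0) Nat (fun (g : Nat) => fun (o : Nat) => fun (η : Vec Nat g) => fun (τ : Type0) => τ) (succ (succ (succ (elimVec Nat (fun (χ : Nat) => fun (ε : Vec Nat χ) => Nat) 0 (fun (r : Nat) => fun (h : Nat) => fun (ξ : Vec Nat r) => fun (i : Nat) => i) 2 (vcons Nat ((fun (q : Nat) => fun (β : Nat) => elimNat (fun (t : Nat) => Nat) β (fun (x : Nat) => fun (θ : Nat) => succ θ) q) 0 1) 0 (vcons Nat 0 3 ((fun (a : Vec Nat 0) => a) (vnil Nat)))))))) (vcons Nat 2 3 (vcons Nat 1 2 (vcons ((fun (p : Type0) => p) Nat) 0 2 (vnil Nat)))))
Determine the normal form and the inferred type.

normal form:
  vnil Nat
the term's type:
  Vec Nat 0
observation: the term reaches its normal form after 16 normal-order steps.


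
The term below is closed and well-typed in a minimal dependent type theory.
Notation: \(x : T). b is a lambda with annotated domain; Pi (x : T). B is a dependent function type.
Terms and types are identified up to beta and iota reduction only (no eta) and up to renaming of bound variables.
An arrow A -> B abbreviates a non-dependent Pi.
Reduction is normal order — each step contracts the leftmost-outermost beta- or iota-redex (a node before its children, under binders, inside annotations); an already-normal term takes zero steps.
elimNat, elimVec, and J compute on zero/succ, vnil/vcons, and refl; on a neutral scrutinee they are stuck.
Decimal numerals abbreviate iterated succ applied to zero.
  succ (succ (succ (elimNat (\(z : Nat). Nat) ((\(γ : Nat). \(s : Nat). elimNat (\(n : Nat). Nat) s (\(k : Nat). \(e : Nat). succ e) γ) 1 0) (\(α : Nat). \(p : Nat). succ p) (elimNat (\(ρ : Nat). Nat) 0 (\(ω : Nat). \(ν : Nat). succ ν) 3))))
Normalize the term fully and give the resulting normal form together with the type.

resulting normal form:
  7
type:
  Nat
observation: 26 normal-order steps normalize the term, beginning with a beta-redex.


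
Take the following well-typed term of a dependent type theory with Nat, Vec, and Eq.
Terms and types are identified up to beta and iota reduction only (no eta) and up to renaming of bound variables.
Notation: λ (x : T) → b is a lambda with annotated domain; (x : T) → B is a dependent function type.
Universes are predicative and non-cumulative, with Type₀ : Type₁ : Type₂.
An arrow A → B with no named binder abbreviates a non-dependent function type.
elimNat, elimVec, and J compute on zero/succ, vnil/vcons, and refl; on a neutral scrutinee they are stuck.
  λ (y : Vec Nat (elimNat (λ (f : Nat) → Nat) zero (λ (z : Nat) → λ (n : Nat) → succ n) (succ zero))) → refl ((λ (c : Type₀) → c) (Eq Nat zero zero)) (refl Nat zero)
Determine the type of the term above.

type:
  Vec Nat (succ zero) → Eq (Eq Nat zero zero) (refl Nat zero) (refl Nat zero)


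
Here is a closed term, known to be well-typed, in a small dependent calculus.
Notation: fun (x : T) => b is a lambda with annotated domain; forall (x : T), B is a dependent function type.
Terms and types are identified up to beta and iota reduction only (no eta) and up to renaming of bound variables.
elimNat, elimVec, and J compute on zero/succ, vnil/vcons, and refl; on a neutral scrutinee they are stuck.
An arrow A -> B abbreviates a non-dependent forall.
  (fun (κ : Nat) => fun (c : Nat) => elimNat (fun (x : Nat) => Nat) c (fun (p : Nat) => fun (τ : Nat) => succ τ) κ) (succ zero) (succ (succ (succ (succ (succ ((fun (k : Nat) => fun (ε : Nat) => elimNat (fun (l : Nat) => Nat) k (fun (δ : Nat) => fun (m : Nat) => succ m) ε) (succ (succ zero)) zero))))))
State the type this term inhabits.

type:
  Nat


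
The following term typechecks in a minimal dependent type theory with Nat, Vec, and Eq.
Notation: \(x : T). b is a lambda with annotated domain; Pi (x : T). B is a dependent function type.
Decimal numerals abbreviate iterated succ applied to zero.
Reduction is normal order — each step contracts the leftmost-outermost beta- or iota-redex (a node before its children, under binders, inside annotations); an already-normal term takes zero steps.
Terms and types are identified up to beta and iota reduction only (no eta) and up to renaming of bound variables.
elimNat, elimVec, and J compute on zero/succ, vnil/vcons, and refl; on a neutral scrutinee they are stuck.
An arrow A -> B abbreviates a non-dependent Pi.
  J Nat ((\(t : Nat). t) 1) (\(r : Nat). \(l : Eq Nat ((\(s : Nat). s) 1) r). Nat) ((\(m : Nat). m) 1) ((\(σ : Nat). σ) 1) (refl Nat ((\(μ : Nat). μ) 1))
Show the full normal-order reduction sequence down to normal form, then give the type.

normal-order reduction sequence:
  J Nat ((\(t : Nat). t) 1) (\(r : Nat). \(l : Eq Nat ((\(s : Nat). s) 1) r). Nat) ((\(m : Nat). m) 1) ((\(σ : Nat). σ) 1) (refl Nat ((\(μ : Nat). μ) 1))
  ~> (\(t : Nat). t) 1
  ~> 1
type:
  Nat


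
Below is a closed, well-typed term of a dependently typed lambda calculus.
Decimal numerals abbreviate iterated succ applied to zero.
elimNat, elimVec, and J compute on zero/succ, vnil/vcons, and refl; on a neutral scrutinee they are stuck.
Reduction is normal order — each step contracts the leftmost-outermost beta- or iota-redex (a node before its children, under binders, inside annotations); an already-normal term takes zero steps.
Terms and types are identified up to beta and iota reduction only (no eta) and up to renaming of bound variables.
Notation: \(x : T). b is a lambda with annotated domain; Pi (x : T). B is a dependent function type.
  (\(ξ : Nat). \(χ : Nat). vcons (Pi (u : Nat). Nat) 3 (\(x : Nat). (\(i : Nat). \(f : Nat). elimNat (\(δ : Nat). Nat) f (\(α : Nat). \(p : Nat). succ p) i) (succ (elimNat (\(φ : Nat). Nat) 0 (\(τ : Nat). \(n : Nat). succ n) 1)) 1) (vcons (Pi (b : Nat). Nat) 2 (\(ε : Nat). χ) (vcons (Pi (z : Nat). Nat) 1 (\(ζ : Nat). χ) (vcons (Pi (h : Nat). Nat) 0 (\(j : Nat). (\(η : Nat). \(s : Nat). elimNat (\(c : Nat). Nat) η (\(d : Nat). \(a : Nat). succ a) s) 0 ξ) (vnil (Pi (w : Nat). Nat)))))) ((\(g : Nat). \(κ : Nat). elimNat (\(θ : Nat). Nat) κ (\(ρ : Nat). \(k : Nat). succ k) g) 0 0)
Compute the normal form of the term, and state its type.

resulting normal form:
  \(ξ : Nat). vcons (Pi (χ : Nat). Nat) 3 (\(u : Nat). 3) (vcons (Pi (x : Nat). Nat) 2 (\(i : Nat). ξ) (vcons (Pi (f : Nat). Nat) 1 (\(δ : Nat). ξ) (vcons (Pi (α : Nat). Nat) 0 (\(p : Nat). 0) (vnil (Pi (φ : Nat). Nat)))))
inferred type:
  Pi (ξ : Nat). Vec (Pi (χ : Nat). Nat) 4
observation: the term reaches its normal form after 20 normal-order steps.


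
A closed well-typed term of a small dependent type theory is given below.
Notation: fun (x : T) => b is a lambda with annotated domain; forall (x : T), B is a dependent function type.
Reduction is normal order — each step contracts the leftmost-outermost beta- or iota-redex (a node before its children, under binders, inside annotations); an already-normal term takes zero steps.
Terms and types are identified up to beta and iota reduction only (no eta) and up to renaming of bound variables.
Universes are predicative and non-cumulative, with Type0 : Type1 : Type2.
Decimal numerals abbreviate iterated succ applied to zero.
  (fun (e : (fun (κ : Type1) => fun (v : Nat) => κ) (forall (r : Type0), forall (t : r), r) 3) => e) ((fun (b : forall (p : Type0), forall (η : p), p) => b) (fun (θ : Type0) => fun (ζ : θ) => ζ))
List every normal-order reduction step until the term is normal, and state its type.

normal-order reduction sequence:
  (fun (e : (fun (κ : Type1) => fun (v : Nat) => κ) (forall (r : Type0), forall (t : r), r) 3) => e) ((fun (b : forall (p : Type0), forall (η : p), p) => b) (fun (θ : Type0) => fun (ζ : θ) => ζ))
  ~> (fun (e : forall (κ : Type0), forall (v : κ), κ) => e) (fun (r : Type0) => fun (t : r) => t)
  ~> fun (e : Type0) => fun (κ : e) => κ
inferred type:
  forall (e : Type0), forall (κ : e), e


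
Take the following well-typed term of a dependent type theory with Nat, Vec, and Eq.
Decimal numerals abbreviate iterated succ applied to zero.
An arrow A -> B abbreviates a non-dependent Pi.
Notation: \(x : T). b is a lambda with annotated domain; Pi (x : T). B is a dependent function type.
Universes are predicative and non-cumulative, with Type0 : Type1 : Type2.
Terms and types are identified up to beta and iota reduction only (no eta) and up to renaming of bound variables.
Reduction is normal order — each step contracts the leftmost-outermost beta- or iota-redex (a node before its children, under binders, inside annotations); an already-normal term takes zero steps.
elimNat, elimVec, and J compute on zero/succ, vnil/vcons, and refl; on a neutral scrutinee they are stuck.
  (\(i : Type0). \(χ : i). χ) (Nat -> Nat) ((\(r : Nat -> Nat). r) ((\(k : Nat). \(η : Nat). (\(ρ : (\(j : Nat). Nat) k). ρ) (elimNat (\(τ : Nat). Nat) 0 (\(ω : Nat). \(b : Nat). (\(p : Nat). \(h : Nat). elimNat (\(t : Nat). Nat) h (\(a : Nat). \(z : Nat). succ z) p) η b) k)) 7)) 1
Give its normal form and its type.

normal form:
  7
type:
  Nat
observation: the term reaches its normal form after 70 normal-order steps.


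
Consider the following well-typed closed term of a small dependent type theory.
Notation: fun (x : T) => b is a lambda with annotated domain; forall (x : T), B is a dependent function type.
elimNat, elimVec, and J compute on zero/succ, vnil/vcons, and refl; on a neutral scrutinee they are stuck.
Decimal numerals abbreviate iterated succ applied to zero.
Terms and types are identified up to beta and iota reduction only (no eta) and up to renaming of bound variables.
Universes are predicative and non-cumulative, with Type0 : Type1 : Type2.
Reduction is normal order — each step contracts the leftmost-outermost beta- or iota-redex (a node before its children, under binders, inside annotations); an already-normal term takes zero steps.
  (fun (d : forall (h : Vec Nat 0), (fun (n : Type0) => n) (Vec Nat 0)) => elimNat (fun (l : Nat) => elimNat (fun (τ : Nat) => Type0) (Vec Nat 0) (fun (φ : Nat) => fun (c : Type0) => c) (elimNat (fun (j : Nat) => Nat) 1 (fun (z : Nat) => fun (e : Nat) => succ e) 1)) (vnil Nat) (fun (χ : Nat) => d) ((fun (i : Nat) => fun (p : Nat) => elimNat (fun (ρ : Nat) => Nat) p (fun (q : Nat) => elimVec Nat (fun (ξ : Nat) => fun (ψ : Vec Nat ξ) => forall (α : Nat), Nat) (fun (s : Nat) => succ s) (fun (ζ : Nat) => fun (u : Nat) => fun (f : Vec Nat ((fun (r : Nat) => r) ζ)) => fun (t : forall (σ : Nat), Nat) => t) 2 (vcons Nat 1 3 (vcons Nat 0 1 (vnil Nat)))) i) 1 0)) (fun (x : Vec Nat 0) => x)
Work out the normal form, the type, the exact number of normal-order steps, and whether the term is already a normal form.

resulting normal form:
  vnil Nat
type:
  Vec Nat 0
steps to reach normal form (normal order): 33
started in normal form: no
first contracted redex: a beta-redex


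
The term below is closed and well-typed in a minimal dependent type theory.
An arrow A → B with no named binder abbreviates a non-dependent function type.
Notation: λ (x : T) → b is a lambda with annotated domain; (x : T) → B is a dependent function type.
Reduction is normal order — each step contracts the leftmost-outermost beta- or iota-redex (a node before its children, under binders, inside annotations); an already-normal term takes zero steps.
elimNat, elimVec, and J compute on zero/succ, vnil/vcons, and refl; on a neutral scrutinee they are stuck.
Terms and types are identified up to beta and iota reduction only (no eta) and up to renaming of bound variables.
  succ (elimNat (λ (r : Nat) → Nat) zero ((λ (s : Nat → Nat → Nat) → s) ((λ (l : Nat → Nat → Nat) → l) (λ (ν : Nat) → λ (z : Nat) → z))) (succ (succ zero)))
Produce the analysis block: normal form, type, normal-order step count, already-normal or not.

resulting normal form:
  succ zero
type:
  Nat
normal-order step count: 11
already normal: no
first redex: an elimNat iota-redex


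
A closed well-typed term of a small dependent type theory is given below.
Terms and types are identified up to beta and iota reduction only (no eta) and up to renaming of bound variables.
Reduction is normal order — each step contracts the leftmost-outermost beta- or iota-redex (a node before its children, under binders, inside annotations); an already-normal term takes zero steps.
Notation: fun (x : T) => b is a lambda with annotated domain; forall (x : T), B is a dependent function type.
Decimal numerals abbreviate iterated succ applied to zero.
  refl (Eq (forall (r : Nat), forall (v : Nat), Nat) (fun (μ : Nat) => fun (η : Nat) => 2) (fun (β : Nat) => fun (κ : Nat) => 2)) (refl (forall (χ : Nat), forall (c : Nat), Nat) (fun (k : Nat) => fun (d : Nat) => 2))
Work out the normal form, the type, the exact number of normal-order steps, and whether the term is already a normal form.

reduced normal form:
  refl (Eq (forall (r : Nat), forall (v : Nat), Nat) (fun (μ : Nat) => fun (η : Nat) => 2) (fun (β : Nat) => fun (κ : Nat) => 2)) (refl (forall (χ : Nat), forall (c : Nat), Nat) (fun (k : Nat) => fun (d : Nat) => 2))
type:
  Eq (Eq (forall (r : Nat), forall (v : Nat), Nat) (fun (μ : Nat) => fun (η : Nat) => 2) (fun (β : Nat) => fun (κ : Nat) => 2)) (refl (forall (χ : Nat), forall (c : Nat), Nat) (fun (k : Nat) => fun (d : Nat) => 2)) (refl (forall (q : Nat), forall (y : Nat), Nat) (fun (o : Nat) => fun (φ : Nat) => 2))
reduction steps (normal order): 0
already normal: yes


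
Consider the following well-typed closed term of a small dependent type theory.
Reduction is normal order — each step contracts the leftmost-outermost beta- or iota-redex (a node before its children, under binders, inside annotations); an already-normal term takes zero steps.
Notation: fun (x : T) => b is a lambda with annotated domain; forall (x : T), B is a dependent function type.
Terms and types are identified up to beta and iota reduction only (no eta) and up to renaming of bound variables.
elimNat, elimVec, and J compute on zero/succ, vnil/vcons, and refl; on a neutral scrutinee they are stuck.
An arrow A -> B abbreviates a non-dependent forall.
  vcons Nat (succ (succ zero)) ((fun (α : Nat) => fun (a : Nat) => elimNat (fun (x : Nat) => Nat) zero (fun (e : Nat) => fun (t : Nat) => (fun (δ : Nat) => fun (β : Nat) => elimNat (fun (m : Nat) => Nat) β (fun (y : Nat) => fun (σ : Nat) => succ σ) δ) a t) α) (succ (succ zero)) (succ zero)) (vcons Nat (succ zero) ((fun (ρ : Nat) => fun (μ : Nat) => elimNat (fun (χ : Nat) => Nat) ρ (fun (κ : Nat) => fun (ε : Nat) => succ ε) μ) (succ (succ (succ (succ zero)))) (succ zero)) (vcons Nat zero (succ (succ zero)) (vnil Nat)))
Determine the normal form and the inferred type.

resulting normal form:
  vcons Nat (succ (succ zero)) (succ (succ zero)) (vcons Nat (succ zero) (succ (succ (succ (succ (succ zero))))) (vcons Nat zero (succ (succ zero)) (vnil Nat)))
the term's type:
  Vec Nat (succ (succ (succ zero)))
observation: the leftmost-outermost redex is a beta-redex, and normalization takes 27 steps.


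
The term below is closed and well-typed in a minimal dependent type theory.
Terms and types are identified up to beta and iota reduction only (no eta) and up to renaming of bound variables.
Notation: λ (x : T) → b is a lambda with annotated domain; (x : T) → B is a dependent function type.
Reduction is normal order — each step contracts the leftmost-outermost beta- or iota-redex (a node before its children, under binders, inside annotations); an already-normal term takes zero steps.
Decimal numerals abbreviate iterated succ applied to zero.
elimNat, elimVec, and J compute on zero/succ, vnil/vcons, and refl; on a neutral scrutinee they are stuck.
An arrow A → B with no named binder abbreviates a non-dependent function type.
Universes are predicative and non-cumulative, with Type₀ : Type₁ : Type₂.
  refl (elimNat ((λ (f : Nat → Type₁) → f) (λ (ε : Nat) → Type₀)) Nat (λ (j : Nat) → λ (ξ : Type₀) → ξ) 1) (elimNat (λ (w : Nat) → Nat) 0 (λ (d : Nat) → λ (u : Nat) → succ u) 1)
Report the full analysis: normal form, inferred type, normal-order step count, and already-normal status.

resulting normal form:
  refl Nat 1
the term's type:
  Eq Nat 1 1
steps to reach normal form (normal order): 8
already normal: no
first contracted redex: an elimNat iota-redex


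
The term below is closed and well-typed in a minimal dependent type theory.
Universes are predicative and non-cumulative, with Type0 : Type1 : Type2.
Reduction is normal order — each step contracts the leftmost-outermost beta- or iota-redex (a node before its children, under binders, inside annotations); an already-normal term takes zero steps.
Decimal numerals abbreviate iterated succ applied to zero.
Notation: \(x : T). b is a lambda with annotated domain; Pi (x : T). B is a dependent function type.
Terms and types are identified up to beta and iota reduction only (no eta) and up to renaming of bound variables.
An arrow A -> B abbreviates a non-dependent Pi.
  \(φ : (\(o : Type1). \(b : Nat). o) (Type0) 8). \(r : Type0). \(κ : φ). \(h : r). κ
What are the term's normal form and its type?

reduced normal form:
  \(φ : Type0). \(o : Type0). \(b : φ). \(r : o). b
type:
  Pi (φ : Type0). Pi (o : Type0). φ -> o -> φ


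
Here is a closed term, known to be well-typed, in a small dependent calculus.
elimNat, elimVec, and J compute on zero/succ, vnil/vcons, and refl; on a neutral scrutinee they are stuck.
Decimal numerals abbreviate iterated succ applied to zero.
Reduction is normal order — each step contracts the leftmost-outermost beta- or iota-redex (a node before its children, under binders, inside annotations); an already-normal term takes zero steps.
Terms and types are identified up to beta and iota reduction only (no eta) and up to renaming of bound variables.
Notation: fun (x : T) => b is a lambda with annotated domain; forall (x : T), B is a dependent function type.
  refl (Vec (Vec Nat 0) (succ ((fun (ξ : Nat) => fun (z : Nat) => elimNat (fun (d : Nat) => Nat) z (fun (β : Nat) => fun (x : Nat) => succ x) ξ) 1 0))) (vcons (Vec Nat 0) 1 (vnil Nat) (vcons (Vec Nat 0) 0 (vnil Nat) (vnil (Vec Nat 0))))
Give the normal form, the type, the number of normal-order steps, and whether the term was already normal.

resulting normal form:
  refl (Vec (Vec Nat 0) 2) (vcons (Vec Nat 0) 1 (vnil Nat) (vcons (Vec Nat 0) 0 (vnil Nat) (vnil (Vec Nat 0))))
the term's type:
  Eq (Vec (Vec Nat 0) 2) (vcons (Vec Nat 0) 1 (vnil Nat) (vcons (Vec Nat 0) 0 (vnil Nat) (vnil (Vec Nat 0)))) (vcons (Vec Nat 0) 1 (vnil Nat) (vcons (Vec Nat 0) 0 (vnil Nat) (vnil (Vec Nat 0))))
normal-order step count: 6
already normal: no
first contracted redex: a beta-redex


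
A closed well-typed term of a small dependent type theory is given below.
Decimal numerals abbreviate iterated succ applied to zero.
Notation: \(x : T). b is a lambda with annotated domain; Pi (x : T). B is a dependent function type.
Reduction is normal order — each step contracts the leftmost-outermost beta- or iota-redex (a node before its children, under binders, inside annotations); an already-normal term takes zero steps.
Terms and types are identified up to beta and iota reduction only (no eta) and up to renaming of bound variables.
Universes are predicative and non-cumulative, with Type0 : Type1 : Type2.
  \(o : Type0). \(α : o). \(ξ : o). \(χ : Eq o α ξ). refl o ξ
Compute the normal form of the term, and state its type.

normal form:
  \(o : Type0). \(α : o). \(ξ : o). \(χ : Eq o α ξ). refl o ξ
type:
  Pi (o : Type0). Pi (α : o). Pi (ξ : o). Pi (χ : Eq o α ξ). Eq o ξ ξ
observation: the term is already in normal form.


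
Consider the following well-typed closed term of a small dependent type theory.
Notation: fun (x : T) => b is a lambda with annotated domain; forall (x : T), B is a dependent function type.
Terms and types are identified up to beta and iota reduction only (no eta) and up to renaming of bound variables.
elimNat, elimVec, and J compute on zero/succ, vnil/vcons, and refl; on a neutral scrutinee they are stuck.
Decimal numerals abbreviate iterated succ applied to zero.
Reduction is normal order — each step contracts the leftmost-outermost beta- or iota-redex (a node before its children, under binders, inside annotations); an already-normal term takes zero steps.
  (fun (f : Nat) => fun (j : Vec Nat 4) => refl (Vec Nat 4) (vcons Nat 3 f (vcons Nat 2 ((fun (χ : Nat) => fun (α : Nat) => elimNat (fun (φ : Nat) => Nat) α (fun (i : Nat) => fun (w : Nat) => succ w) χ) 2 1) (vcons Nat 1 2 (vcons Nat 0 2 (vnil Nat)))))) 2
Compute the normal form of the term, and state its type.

reduced normal form:
  fun (f : Vec Nat 4) => refl (Vec Nat 4) (vcons Nat 3 2 (vcons Nat 2 3 (vcons Nat 1 2 (vcons Nat 0 2 (vnil Nat)))))
inferred type:
  forall (f : Vec Nat 4), Eq (Vec Nat 4) (vcons Nat 3 2 (vcons Nat 2 3 (vcons Nat 1 2 (vcons Nat 0 2 (vnil Nat))))) (vcons Nat 3 2 (vcons Nat 2 3 (vcons Nat 1 2 (vcons Nat 0 2 (vnil Nat)))))
observation: 10 normal-order steps separate the term from its normal form.


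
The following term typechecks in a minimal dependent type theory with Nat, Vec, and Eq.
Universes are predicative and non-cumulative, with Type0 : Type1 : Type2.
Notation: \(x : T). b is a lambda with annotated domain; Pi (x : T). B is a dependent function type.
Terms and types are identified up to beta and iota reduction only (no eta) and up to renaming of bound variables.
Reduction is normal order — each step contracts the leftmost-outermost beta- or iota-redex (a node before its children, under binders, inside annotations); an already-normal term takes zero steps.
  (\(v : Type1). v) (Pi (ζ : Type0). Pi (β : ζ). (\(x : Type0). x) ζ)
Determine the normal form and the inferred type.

normal form:
  Pi (v : Type0). Pi (ζ : v). v
type:
  Type1
observation: normalization takes exactly 2 steps under the normal-order strategy.


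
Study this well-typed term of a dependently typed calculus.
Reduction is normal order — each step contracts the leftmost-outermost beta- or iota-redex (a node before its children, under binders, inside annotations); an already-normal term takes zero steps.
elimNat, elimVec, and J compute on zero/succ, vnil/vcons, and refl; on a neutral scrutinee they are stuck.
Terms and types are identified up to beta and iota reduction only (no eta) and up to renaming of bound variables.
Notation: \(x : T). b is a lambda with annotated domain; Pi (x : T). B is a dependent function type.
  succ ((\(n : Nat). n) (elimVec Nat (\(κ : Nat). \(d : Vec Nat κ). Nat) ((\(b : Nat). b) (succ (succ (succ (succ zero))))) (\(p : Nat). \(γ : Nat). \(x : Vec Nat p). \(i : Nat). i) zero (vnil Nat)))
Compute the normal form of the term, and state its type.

resulting normal form:
  succ (succ (succ (succ (succ zero))))
type:
  Nat
observation: contracting a beta-redex first, the term normalizes in 3 steps.


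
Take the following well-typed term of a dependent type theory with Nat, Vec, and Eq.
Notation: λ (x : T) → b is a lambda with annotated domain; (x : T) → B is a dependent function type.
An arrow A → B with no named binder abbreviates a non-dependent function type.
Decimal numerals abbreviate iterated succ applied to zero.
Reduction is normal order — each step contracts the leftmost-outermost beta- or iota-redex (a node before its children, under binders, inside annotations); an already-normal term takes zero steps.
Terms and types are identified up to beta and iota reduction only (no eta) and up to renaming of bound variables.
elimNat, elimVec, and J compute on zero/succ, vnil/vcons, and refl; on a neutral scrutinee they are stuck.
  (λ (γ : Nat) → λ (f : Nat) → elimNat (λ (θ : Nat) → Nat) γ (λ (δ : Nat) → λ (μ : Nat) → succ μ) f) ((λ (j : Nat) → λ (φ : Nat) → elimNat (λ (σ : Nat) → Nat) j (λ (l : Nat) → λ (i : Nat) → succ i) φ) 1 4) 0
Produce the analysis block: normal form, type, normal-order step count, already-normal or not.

normal form:
  5
type:
  Nat
reduction steps (normal order): 18
started in normal form: no
first contracted redex: a beta-redex


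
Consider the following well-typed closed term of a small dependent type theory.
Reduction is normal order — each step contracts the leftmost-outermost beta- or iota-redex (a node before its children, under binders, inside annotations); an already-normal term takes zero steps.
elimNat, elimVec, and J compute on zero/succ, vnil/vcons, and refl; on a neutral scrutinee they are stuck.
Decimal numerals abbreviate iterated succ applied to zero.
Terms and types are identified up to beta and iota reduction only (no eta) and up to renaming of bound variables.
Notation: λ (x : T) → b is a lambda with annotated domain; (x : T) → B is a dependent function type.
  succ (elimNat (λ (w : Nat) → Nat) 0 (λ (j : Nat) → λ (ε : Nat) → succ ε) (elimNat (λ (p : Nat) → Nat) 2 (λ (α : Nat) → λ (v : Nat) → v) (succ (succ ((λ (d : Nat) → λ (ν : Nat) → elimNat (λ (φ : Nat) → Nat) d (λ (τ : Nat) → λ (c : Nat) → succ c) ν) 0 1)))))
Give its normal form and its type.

resulting normal form:
  3
type:
  Nat
observation: 23 normal-order steps separate the term from its normal form.


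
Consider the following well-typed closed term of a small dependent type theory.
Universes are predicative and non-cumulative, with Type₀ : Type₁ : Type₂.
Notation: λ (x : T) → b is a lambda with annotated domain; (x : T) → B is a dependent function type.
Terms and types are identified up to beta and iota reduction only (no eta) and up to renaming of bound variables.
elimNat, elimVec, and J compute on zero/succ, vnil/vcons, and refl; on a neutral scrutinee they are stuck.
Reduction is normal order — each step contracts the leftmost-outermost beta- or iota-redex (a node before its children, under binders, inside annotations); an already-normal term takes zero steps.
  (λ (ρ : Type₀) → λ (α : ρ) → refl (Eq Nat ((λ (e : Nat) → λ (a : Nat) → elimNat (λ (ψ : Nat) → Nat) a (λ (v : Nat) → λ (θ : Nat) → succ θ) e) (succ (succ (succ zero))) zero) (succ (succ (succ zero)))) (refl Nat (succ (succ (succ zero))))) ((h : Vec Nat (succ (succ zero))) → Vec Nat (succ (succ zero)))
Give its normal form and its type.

normal form:
  λ (ρ : (α : Vec Nat (succ (succ zero))) → Vec Nat (succ (succ zero))) → refl (Eq Nat (succ (succ (succ zero))) (succ (succ (succ zero)))) (refl Nat (succ (succ (succ zero))))
inferred type:
  (ρ : (α : Vec Nat (succ (succ zero))) → Vec Nat (succ (succ zero))) → Eq (Eq Nat (succ (succ (succ zero))) (succ (succ (succ zero)))) (refl Nat (succ (succ (succ zero)))) (refl Nat (succ (succ (succ zero))))


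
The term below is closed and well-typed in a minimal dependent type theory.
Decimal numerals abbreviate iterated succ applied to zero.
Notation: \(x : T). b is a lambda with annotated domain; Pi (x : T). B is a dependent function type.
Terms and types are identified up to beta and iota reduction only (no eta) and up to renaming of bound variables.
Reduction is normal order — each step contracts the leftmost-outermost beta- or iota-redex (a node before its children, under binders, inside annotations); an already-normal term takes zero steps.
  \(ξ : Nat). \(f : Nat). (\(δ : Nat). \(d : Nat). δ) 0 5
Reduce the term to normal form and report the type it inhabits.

resulting normal form:
  \(ξ : Nat). \(f : Nat). 0
inferred type:
  Pi (ξ : Nat). Pi (f : Nat). Nat
observation: reduction starts at a beta-redex, and 2 normal-order steps reach the normal form.


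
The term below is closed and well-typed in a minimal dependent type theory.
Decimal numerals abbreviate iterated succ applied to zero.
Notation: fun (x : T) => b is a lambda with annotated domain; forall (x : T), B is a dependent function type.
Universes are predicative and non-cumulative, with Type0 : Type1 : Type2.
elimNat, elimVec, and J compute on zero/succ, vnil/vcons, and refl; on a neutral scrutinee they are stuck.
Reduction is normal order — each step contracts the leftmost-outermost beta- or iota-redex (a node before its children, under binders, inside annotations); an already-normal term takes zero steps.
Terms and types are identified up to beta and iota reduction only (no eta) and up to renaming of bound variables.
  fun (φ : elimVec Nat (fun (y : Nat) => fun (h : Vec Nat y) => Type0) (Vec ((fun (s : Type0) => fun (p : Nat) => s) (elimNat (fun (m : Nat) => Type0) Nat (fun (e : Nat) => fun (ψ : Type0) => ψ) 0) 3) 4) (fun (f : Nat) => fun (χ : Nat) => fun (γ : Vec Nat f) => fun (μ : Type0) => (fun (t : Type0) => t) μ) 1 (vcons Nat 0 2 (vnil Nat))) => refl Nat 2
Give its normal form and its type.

reduced normal form:
  fun (φ : Vec Nat 4) => refl Nat 2
type:
  forall (φ : Vec Nat 4), Eq Nat 2 2
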